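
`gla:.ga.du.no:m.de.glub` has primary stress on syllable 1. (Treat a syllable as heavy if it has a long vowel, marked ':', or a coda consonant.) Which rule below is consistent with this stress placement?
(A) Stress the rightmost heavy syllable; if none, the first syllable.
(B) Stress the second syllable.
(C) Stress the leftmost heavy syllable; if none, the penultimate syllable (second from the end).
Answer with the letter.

Rule A → syllable 6 (observed: 1).
Rule B → syllable 2 (observed: 1).
Rule C → syllable 1 ✓.

C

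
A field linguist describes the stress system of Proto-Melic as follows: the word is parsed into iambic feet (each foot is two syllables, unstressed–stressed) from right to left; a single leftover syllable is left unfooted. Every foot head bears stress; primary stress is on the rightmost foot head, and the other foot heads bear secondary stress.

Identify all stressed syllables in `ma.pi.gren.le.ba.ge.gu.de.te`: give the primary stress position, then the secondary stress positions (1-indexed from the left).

primary 9, secondary 3, 5, 7

Parse right to left into iambic (σˈσ) feet: ma (pi.ˈgren) (le.ˈba) (ge.ˈgu) (de.ˈte). Syllable 1 is left unfooted.
Foot heads (stressed positions): 3, 5, 7, 9.
End Rule Rightmost: primary stress on the rightmost head = syllable 9.
Secondary stress on 3, 5, 7: ma.pi.ˌgren.le.ˌba.ge.ˌgu.de.ˈte.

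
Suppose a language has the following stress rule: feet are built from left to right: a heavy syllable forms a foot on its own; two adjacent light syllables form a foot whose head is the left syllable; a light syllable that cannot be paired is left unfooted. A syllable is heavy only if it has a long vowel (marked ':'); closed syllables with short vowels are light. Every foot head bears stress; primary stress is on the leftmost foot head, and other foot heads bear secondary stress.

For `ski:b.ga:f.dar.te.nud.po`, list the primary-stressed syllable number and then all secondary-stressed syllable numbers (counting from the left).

primary 1, secondary 2, 3, 5

Weights: 1 ski:b H, 2 ga:f H, 3 dar L, 4 te L, 5 nud L, 6 po L.
Parse left to right (heavy = foot alone; LL = one foot; stranded L unfooted): (ˈski:b) (ˈga:f) (ˈdar.te) (ˈnud.po).
Foot heads: 1, 2, 3, 5.
Primary stress on the leftmost head = syllable 1.
Secondary stress on 2, 3, 5: ˈski:b.ˌga:f.ˌdar.te.ˌnud.po.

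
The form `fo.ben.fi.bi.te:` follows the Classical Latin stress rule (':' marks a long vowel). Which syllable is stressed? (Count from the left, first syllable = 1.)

3

Classical Latin: stress the penult if heavy (long vowel or closed), else the antepenult.
Weights: 3 fi L, 4 bi L, 5 te: H.
The penult (syllable 4, bi) is light, so stress falls on the antepenult (syllable 3, fi).
Stress on syllable 3: fo.ben.ˈfi.bi.te:.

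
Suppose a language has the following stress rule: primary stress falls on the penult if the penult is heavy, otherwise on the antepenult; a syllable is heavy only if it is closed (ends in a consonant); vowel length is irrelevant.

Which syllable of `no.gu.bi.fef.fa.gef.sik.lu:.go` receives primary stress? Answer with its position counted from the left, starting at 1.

7

Weights: 7 sik H, 8 lu: L, 9 go L.
The penult (syllable 8, lu:) is light, so stress falls on the antepenult (syllable 7, sik).
Primary stress: syllable 7 → no.gu.bi.fef.fa.gef.ˈsik.lu:.go.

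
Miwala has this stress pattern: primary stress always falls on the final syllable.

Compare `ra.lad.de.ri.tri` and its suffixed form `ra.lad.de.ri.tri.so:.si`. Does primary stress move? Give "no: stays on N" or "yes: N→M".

Base `ra.lad.de.ri.tri` (5 syllables):
  The word has 5 syllables; the final syllable is syllable 5 (tri).
  → primary stress on syllable 5.
Suffixed `ra.lad.de.ri.tri.so:.si` (7 syllables):
  The word has 7 syllables; the final syllable is syllable 7 (si).
  → primary stress on syllable 7.

yes: 5→7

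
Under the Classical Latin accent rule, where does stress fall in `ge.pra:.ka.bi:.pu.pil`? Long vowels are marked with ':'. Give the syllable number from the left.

Classical Latin: stress the penult if heavy (long vowel or closed), else the antepenult.
Weights: 4 bi: H, 5 pu L, 6 pil H.
The penult (syllable 5, pu) is light, so stress falls on the antepenult (syllable 4, bi:).
Stress on syllable 4: ge.pra:.ka.ˈbi:.pu.pil.

4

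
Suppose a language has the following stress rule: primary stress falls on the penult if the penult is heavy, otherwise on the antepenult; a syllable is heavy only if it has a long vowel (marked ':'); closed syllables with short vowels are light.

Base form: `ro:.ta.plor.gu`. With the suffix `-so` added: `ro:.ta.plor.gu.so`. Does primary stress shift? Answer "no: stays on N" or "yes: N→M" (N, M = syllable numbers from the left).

Base `ro:.ta.plor.gu` (4 syllables):
  Weights: 2 ta L, 3 plor L, 4 gu L.
  The penult (syllable 3, plor) is light, so stress falls on the antepenult (syllable 2, ta).
  → primary stress on syllable 2.
Suffixed `ro:.ta.plor.gu.so` (5 syllables):
  Weights: 3 plor L, 4 gu L, 5 so L.
  The penult (syllable 4, gu) is light, so stress falls on the antepenult (syllable 3, plor).
  → primary stress on syllable 3.

yes: 2→3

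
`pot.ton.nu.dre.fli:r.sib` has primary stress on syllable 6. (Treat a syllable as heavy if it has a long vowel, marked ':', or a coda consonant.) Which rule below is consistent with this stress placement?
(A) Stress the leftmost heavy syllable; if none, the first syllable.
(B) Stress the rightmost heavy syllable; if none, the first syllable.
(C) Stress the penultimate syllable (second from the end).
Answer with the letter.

Rule A → syllable 1 (observed: 6).
Rule B → syllable 6 ✓.
Rule C → syllable 5 (observed: 6).

B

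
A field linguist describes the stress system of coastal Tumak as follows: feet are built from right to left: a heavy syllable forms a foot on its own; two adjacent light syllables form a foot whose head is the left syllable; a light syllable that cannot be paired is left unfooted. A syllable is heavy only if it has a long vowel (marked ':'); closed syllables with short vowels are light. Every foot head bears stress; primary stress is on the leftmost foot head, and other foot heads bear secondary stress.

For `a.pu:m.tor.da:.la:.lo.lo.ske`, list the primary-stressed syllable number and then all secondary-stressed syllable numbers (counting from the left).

primary 2, secondary 4, 5, 7

Weights: 1 a L, 2 pu:m H, 3 tor L, 4 da: H, 5 la: H, 6 lo L, 7 lo L, 8 ske L.
Parse right to left (heavy = foot alone; LL = one foot; stranded L unfooted): a (ˈpu:m) tor (ˈda:) (ˈla:) lo (ˈlo.ske).
Foot heads: 2, 4, 5, 7.
Primary stress on the leftmost head = syllable 2.
Secondary stress on 4, 5, 7: a.ˈpu:m.tor.ˌda:.ˌla:.lo.ˌlo.ske.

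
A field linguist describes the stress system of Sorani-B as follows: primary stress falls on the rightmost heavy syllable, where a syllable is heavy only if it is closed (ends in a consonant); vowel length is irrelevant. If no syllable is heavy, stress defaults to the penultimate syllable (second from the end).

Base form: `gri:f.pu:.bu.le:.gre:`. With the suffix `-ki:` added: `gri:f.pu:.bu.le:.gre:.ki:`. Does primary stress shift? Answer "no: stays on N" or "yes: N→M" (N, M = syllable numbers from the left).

Base `gri:f.pu:.bu.le:.gre:` (5 syllables):
  Weights: 1 gri:f H, 2 pu: L, 3 bu L, 4 le: L, 5 gre: L.
  Heavy syllables in the domain: 1. The rightmost is syllable 1 (gri:f).
  → primary stress on syllable 1.
Suffixed `gri:f.pu:.bu.le:.gre:.ki:` (6 syllables):
  Weights: 1 gri:f H, 2 pu: L, 3 bu L, 4 le: L, 5 gre: L, 6 ki: L.
  Heavy syllables in the domain: 1. The rightmost is syllable 1 (gri:f).
  → primary stress on syllable 1.

no: stays on 1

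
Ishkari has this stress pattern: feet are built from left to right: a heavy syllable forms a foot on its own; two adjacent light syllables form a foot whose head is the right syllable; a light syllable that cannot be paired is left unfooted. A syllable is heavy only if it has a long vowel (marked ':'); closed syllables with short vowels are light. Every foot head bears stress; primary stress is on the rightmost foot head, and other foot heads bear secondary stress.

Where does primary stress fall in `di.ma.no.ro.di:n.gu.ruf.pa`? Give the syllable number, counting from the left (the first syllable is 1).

7

Weights: 1 di L, 2 ma L, 3 no L, 4 ro L, 5 di:n H, 6 gu L, 7 ruf L, 8 pa L.
Parse left to right (heavy = foot alone; LL = one foot; stranded L unfooted): (di.ˈma) (no.ˈro) (ˈdi:n) (gu.ˈruf) pa.
Foot heads: 2, 4, 5, 7.
Primary stress on the rightmost head = syllable 7.
Primary stress: syllable 7 → di.ma.no.ro.di:n.gu.ˈruf.pa.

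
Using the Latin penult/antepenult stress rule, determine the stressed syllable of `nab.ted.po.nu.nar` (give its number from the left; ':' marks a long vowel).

Classical Latin: stress the penult if heavy (long vowel or closed), else the antepenult.
Weights: 3 po L, 4 nu L, 5 nar H.
The penult (syllable 4, nu) is light, so stress falls on the antepenult (syllable 3, po).
Stress on syllable 3: nab.ted.ˈpo.nu.nar.

3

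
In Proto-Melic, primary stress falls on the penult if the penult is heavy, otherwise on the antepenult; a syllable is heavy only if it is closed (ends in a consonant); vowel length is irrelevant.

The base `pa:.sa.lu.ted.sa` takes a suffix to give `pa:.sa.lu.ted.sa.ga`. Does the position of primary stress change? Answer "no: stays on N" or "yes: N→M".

no: stays on 4

Base `pa:.sa.lu.ted.sa` (5 syllables):
  Weights: 3 lu L, 4 ted H, 5 sa L.
  The penult (syllable 4, ted) is heavy, so it takes stress.
  → primary stress on syllable 4.
Suffixed `pa:.sa.lu.ted.sa.ga` (6 syllables):
  Weights: 4 ted H, 5 sa L, 6 ga L.
  The penult (syllable 5, sa) is light, so stress falls on the antepenult (syllable 4, ted).
  → primary stress on syllable 4.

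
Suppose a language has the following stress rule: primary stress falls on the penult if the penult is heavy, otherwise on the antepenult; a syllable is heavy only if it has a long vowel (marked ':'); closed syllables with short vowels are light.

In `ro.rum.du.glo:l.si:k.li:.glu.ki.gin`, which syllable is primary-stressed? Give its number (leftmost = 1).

Weights: 7 glu L, 8 ki L, 9 gin L.
The penult (syllable 8, ki) is light, so stress falls on the antepenult (syllable 7, glu).
Primary stress: syllable 7 → ro.rum.du.glo:l.si:k.li:.ˈglu.ki.gin.

7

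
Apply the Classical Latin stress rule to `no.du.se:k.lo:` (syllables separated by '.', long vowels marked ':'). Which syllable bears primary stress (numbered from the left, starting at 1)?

3

Classical Latin: stress the penult if heavy (long vowel or closed), else the antepenult.
Weights: 2 du L, 3 se:k H, 4 lo: H.
The penult (syllable 3, se:k) is heavy, so it takes stress.
Stress on syllable 3: no.du.ˈse:k.lo:.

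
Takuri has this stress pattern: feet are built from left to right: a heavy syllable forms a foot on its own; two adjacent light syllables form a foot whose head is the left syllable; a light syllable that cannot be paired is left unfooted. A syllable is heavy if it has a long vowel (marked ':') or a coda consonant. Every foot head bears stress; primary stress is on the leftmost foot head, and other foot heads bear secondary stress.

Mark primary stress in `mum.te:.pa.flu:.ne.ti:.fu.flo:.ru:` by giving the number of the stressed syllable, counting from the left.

Weights: 1 mum H, 2 te: H, 3 pa L, 4 flu: H, 5 ne L, 6 ti: H, 7 fu L, 8 flo: H, 9 ru: H.
Parse left to right (heavy = foot alone; LL = one foot; stranded L unfooted): (ˈmum) (ˈte:) pa (ˈflu:) ne (ˈti:) fu (ˈflo:) (ˈru:).
Foot heads: 1, 2, 4, 6, 8, 9.
Primary stress on the leftmost head = syllable 1.
Primary stress: syllable 1 → ˈmum.te:.pa.flu:.ne.ti:.fu.flo:.ru:.

1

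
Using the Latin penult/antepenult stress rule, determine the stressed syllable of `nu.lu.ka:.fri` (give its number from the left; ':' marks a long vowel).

Classical Latin: stress the penult if heavy (long vowel or closed), else the antepenult.
Weights: 2 lu L, 3 ka: H, 4 fri L.
The penult (syllable 3, ka:) is heavy, so it takes stress.
Stress on syllable 3: nu.lu.ˈka:.fri.

3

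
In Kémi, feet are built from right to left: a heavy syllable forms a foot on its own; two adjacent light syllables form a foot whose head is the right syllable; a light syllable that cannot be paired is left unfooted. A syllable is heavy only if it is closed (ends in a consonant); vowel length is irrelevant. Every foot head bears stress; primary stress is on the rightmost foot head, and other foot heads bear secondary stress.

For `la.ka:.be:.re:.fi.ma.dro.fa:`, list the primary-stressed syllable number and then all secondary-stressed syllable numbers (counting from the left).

primary 8, secondary 2, 4, 6

Weights: 1 la L, 2 ka: L, 3 be: L, 4 re: L, 5 fi L, 6 ma L, 7 dro L, 8 fa: L.
Parse right to left (heavy = foot alone; LL = one foot; stranded L unfooted): (la.ˈka:) (be:.ˈre:) (fi.ˈma) (dro.ˈfa:).
Foot heads: 2, 4, 6, 8.
Primary stress on the rightmost head = syllable 8.
Secondary stress on 2, 4, 6: la.ˌka:.be:.ˌre:.fi.ˌma.dro.ˈfa:.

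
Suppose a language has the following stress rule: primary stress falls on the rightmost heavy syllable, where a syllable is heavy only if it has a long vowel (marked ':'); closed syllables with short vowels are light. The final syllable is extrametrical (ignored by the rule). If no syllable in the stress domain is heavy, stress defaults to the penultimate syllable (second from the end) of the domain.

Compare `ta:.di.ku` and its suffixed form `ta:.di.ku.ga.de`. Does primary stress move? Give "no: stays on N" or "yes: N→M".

Base `ta:.di.ku` (3 syllables):
  The final syllable (3, ku) is extrametrical; the stress domain is syllables 1–2.
  Weights: 1 ta: H, 2 di L.
  Heavy syllables in the domain: 1. The rightmost is syllable 1 (ta:).
  → primary stress on syllable 1.
Suffixed `ta:.di.ku.ga.de` (5 syllables):
  The final syllable (5, de) is extrametrical; the stress domain is syllables 1–4.
  Weights: 1 ta: H, 2 di L, 3 ku L, 4 ga L.
  Heavy syllables in the domain: 1. The rightmost is syllable 1 (ta:).
  → primary stress on syllable 1.

no: stays on 1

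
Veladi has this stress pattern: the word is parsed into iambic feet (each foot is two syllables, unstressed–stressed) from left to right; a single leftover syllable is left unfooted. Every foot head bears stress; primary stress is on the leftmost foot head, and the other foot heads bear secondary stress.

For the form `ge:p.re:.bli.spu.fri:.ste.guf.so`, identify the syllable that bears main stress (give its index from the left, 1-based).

Parse left to right into iambic (σˈσ) feet: (ge:p.ˈre:) (bli.ˈspu) (fri:.ˈste) (guf.ˈso).
Foot heads (stressed positions): 2, 4, 6, 8.
End Rule Leftmost: primary stress on the leftmost head = syllable 2.
Primary stress: syllable 2 → ge:p.ˈre:.bli.spu.fri:.ste.guf.so.

2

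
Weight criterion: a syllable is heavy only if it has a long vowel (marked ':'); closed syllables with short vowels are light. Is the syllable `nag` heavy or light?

`nag`: short vowel, closed (coda /g/). Short vowel → light.

light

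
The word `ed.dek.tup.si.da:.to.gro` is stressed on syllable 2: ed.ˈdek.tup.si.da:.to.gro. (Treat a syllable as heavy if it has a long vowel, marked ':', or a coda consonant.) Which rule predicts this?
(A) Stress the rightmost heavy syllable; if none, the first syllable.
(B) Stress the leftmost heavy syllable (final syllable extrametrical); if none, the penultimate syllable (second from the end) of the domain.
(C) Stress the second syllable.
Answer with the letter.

Rule A → syllable 5 (observed: 2).
Rule B → syllable 1 (observed: 2).
Rule C → syllable 2 ✓.

C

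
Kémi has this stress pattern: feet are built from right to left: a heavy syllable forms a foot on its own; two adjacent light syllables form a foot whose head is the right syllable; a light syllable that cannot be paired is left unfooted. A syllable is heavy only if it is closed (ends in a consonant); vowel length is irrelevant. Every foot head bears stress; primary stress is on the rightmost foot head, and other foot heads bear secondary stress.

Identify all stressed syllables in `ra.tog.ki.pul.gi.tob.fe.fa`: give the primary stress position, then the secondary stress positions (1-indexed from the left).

Weights: 1 ra L, 2 tog H, 3 ki L, 4 pul H, 5 gi L, 6 tob H, 7 fe L, 8 fa L.
Parse right to left (heavy = foot alone; LL = one foot; stranded L unfooted): ra (ˈtog) ki (ˈpul) gi (ˈtob) (fe.ˈfa).
Foot heads: 2, 4, 6, 8.
Primary stress on the rightmost head = syllable 8.
Secondary stress on 2, 4, 6: ra.ˌtog.ki.ˌpul.gi.ˌtob.fe.ˈfa.

primary 8, secondary 2, 4, 6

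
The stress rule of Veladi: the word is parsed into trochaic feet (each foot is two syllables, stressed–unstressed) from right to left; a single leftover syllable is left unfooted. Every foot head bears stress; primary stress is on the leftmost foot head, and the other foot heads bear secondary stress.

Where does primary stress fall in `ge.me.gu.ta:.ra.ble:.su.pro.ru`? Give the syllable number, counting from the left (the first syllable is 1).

Parse right to left into trochaic (ˈσσ) feet: ge (ˈme.gu) (ˈta:.ra) (ˈble:.su) (ˈpro.ru). Syllable 1 is left unfooted.
Foot heads (stressed positions): 2, 4, 6, 8.
End Rule Leftmost: primary stress on the leftmost head = syllable 2.
Primary stress: syllable 2 → ge.ˈme.gu.ta:.ra.ble:.su.pro.ru.

2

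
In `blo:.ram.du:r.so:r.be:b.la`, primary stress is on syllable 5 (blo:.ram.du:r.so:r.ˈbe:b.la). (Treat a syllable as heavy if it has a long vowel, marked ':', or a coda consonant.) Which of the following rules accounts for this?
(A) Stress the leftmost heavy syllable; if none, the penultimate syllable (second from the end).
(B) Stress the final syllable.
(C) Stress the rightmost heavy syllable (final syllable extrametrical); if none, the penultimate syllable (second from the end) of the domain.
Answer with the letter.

C

Rule A → syllable 1 (observed: 5).
Rule B → syllable 6 (observed: 5).
Rule C → syllable 5 ✓.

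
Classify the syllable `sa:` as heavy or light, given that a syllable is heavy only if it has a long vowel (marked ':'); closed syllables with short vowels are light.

`sa:`: long vowel, open (no coda). Long vowel → heavy.

heavy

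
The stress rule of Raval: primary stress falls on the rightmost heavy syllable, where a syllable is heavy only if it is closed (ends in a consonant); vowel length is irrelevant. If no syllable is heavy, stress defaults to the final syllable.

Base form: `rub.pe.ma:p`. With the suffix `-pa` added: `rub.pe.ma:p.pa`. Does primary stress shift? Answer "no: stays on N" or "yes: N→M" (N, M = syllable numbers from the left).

Base `rub.pe.ma:p` (3 syllables):
  Weights: 1 rub H, 2 pe L, 3 ma:p H.
  Heavy syllables in the domain: 1, 3. The rightmost is syllable 3 (ma:p).
  → primary stress on syllable 3.
Suffixed `rub.pe.ma:p.pa` (4 syllables):
  Weights: 1 rub H, 2 pe L, 3 ma:p H, 4 pa L.
  Heavy syllables in the domain: 1, 3. The rightmost is syllable 3 (ma:p).
  → primary stress on syllable 3.

no: stays on 3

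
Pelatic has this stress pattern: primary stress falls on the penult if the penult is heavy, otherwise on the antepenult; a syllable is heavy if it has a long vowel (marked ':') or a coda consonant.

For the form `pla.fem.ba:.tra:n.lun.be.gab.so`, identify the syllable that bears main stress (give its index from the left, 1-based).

7

Weights: 6 be L, 7 gab H, 8 so L.
The penult (syllable 7, gab) is heavy, so it takes stress.
Primary stress: syllable 7 → pla.fem.ba:.tra:n.lun.be.ˈgab.so.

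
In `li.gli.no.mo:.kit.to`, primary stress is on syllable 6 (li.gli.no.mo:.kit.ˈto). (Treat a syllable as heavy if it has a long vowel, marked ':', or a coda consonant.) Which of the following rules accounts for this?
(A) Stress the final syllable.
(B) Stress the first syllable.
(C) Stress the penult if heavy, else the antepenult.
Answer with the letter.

A

Rule A → syllable 6 ✓.
Rule B → syllable 1 (observed: 6).
Rule C → syllable 5 (observed: 6).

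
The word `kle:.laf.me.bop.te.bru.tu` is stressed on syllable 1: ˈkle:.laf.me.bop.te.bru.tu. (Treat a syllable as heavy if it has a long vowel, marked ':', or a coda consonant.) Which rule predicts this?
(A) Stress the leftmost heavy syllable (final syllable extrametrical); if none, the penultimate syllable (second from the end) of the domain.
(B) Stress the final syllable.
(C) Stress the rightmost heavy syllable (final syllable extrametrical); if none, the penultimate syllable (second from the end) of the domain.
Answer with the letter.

A

Rule A → syllable 1 ✓.
Rule B → syllable 7 (observed: 1).
Rule C → syllable 4 (observed: 1).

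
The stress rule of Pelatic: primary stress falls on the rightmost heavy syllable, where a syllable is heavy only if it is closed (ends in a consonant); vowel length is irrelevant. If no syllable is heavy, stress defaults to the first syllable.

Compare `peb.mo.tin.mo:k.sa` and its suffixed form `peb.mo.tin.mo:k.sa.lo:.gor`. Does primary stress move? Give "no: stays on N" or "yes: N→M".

yes: 4→7

Base `peb.mo.tin.mo:k.sa` (5 syllables):
  Weights: 1 peb H, 2 mo L, 3 tin H, 4 mo:k H, 5 sa L.
  Heavy syllables in the domain: 1, 3, 4. The rightmost is syllable 4 (mo:k).
  → primary stress on syllable 4.
Suffixed `peb.mo.tin.mo:k.sa.lo:.gor` (7 syllables):
  Weights: 1 peb H, 2 mo L, 3 tin H, 4 mo:k H, 5 sa L, 6 lo: L, 7 gor H.
  Heavy syllables in the domain: 1, 3, 4, 7. The rightmost is syllable 7 (gor).
  → primary stress on syllable 7.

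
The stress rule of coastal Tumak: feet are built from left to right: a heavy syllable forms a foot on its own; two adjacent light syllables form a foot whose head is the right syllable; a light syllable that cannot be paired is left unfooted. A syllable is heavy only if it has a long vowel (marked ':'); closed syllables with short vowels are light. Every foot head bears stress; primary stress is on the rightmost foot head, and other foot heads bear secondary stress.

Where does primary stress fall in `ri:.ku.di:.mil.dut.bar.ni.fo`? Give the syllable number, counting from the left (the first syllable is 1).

7

Weights: 1 ri: H, 2 ku L, 3 di: H, 4 mil L, 5 dut L, 6 bar L, 7 ni L, 8 fo L.
Parse left to right (heavy = foot alone; LL = one foot; stranded L unfooted): (ˈri:) ku (ˈdi:) (mil.ˈdut) (bar.ˈni) fo.
Foot heads: 1, 3, 5, 7.
Primary stress on the rightmost head = syllable 7.
Primary stress: syllable 7 → ri:.ku.di:.mil.dut.bar.ˈni.fo.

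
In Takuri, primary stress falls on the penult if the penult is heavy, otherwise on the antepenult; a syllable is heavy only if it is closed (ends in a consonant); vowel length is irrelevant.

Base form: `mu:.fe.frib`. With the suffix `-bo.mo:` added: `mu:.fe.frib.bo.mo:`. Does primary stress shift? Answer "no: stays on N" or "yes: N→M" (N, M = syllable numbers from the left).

Base `mu:.fe.frib` (3 syllables):
  Weights: 1 mu: L, 2 fe L, 3 frib H.
  The penult (syllable 2, fe) is light, so stress falls on the antepenult (syllable 1, mu:).
  → primary stress on syllable 1.
Suffixed `mu:.fe.frib.bo.mo:` (5 syllables):
  Weights: 3 frib H, 4 bo L, 5 mo: L.
  The penult (syllable 4, bo) is light, so stress falls on the antepenult (syllable 3, frib).
  → primary stress on syllable 3.

yes: 1→3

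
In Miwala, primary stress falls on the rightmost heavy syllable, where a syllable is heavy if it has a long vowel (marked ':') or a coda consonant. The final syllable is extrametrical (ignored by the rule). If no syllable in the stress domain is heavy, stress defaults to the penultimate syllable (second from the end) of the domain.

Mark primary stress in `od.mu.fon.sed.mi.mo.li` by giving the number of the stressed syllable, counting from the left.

The final syllable (7, li) is extrametrical; the stress domain is syllables 1–6.
Weights: 1 od H, 2 mu L, 3 fon H, 4 sed H, 5 mi L, 6 mo L.
Heavy syllables in the domain: 1, 3, 4. The rightmost is syllable 4 (sed).
Primary stress: syllable 4 → od.mu.fon.ˈsed.mi.mo.li.

4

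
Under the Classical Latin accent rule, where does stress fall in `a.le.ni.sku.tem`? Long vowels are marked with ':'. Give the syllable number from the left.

Classical Latin: stress the penult if heavy (long vowel or closed), else the antepenult.
Weights: 3 ni L, 4 sku L, 5 tem H.
The penult (syllable 4, sku) is light, so stress falls on the antepenult (syllable 3, ni).
Stress on syllable 3: a.le.ˈni.sku.tem.

3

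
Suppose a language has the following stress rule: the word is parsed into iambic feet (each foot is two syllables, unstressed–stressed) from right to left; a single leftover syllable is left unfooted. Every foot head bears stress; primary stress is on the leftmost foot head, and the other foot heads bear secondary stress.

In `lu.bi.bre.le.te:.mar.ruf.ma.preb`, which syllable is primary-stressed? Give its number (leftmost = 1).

3

Parse right to left into iambic (σˈσ) feet: lu (bi.ˈbre) (le.ˈte:) (mar.ˈruf) (ma.ˈpreb). Syllable 1 is left unfooted.
Foot heads (stressed positions): 3, 5, 7, 9.
End Rule Leftmost: primary stress on the leftmost head = syllable 3.
Primary stress: syllable 3 → lu.bi.ˈbre.le.te:.mar.ruf.ma.preb.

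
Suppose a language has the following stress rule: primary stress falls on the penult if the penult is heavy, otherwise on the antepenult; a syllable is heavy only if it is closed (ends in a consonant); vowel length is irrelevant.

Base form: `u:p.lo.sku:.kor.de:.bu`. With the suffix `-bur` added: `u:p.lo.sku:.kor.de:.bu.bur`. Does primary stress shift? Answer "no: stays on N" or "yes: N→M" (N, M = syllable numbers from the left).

yes: 4→5

Base `u:p.lo.sku:.kor.de:.bu` (6 syllables):
  Weights: 4 kor H, 5 de: L, 6 bu L.
  The penult (syllable 5, de:) is light, so stress falls on the antepenult (syllable 4, kor).
  → primary stress on syllable 4.
Suffixed `u:p.lo.sku:.kor.de:.bu.bur` (7 syllables):
  Weights: 5 de: L, 6 bu L, 7 bur H.
  The penult (syllable 6, bu) is light, so stress falls on the antepenult (syllable 5, de:).
  → primary stress on syllable 5.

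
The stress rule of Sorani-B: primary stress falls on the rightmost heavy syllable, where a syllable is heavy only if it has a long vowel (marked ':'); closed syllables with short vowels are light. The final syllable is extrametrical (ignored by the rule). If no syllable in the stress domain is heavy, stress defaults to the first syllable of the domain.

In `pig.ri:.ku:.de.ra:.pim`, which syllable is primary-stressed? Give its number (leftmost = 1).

5

The final syllable (6, pim) is extrametrical; the stress domain is syllables 1–5.
Weights: 1 pig L, 2 ri: H, 3 ku: H, 4 de L, 5 ra: H.
Heavy syllables in the domain: 2, 3, 5. The rightmost is syllable 5 (ra:).
Primary stress: syllable 5 → pig.ri:.ku:.de.ˈra:.pim.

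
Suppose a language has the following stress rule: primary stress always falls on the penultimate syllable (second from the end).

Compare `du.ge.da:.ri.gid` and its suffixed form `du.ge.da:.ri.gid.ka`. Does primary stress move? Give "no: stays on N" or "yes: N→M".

yes: 4→5

Base `du.ge.da:.ri.gid` (5 syllables):
  The word has 5 syllables; the penultimate syllable (second from the end) is syllable 4 (ri).
  → primary stress on syllable 4.
Suffixed `du.ge.da:.ri.gid.ka` (6 syllables):
  The word has 6 syllables; the penultimate syllable (second from the end) is syllable 5 (gid).
  → primary stress on syllable 5.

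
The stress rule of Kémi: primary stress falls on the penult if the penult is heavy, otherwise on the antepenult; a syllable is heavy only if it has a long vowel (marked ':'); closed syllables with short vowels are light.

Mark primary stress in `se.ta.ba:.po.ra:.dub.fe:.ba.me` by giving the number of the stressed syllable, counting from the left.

Weights: 7 fe: H, 8 ba L, 9 me L.
The penult (syllable 8, ba) is light, so stress falls on the antepenult (syllable 7, fe:).
Primary stress: syllable 7 → se.ta.ba:.po.ra:.dub.ˈfe:.ba.me.

7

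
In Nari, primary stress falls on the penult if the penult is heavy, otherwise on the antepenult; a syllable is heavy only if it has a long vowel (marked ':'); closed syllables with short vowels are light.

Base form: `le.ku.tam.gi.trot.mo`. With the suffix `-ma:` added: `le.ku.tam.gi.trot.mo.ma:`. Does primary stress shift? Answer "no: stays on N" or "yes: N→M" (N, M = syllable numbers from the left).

Base `le.ku.tam.gi.trot.mo` (6 syllables):
  Weights: 4 gi L, 5 trot L, 6 mo L.
  The penult (syllable 5, trot) is light, so stress falls on the antepenult (syllable 4, gi).
  → primary stress on syllable 4.
Suffixed `le.ku.tam.gi.trot.mo.ma:` (7 syllables):
  Weights: 5 trot L, 6 mo L, 7 ma: H.
  The penult (syllable 6, mo) is light, so stress falls on the antepenult (syllable 5, trot).
  → primary stress on syllable 5.

yes: 4→5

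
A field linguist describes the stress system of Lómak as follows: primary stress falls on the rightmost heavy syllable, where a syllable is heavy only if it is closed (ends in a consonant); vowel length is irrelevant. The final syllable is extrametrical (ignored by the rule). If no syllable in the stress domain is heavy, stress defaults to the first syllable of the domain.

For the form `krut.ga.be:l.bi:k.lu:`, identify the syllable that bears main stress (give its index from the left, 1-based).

The final syllable (5, lu:) is extrametrical; the stress domain is syllables 1–4.
Weights: 1 krut H, 2 ga L, 3 be:l H, 4 bi:k H.
Heavy syllables in the domain: 1, 3, 4. The rightmost is syllable 4 (bi:k).
Primary stress: syllable 4 → krut.ga.be:l.ˈbi:k.lu:.

4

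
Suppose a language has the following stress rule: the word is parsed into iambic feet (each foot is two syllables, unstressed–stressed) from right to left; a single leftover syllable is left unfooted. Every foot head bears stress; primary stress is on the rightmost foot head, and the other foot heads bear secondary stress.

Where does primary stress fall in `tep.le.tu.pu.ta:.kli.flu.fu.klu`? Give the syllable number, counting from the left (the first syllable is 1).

9

Parse right to left into iambic (σˈσ) feet: tep (le.ˈtu) (pu.ˈta:) (kli.ˈflu) (fu.ˈklu). Syllable 1 is left unfooted.
Foot heads (stressed positions): 3, 5, 7, 9.
End Rule Rightmost: primary stress on the rightmost head = syllable 9.
Primary stress: syllable 9 → tep.le.tu.pu.ta:.kli.flu.fu.ˈklu.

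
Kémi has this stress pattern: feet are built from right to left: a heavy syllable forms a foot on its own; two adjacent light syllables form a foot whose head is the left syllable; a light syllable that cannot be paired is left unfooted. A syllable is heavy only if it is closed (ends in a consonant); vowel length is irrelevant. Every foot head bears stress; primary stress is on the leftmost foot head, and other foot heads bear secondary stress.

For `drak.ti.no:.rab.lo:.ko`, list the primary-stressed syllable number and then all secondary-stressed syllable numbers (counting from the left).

Weights: 1 drak H, 2 ti L, 3 no: L, 4 rab H, 5 lo: L, 6 ko L.
Parse right to left (heavy = foot alone; LL = one foot; stranded L unfooted): (ˈdrak) (ˈti.no:) (ˈrab) (ˈlo:.ko).
Foot heads: 1, 2, 4, 5.
Primary stress on the leftmost head = syllable 1.
Secondary stress on 2, 4, 5: ˈdrak.ˌti.no:.ˌrab.ˌlo:.ko.

primary 1, secondary 2, 4, 5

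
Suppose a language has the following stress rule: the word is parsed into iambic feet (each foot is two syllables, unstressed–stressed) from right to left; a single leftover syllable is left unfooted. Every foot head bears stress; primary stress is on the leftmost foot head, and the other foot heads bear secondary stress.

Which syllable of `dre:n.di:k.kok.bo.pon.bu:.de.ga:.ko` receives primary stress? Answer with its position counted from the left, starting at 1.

Parse right to left into iambic (σˈσ) feet: dre:n (di:k.ˈkok) (bo.ˈpon) (bu:.ˈde) (ga:.ˈko). Syllable 1 is left unfooted.
Foot heads (stressed positions): 3, 5, 7, 9.
End Rule Leftmost: primary stress on the leftmost head = syllable 3.
Primary stress: syllable 3 → dre:n.di:k.ˈkok.bo.pon.bu:.de.ga:.ko.

3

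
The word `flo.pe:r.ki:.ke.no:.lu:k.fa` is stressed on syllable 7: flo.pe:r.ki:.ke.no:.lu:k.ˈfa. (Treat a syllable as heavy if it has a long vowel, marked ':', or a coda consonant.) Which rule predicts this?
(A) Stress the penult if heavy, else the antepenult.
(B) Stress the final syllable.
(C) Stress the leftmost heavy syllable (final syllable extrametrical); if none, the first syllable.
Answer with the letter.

Rule A → syllable 6 (observed: 7).
Rule B → syllable 7 ✓.
Rule C → syllable 2 (observed: 7).

B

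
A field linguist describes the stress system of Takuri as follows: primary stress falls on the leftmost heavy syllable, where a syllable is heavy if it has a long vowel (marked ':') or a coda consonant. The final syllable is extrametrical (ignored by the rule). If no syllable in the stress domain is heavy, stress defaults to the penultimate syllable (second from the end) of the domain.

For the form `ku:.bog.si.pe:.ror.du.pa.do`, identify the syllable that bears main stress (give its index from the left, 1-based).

The final syllable (8, do) is extrametrical; the stress domain is syllables 1–7.
Weights: 1 ku: H, 2 bog H, 3 si L, 4 pe: H, 5 ror H, 6 du L, 7 pa L.
Heavy syllables in the domain: 1, 2, 4, 5. The leftmost is syllable 1 (ku:).
Primary stress: syllable 1 → ˈku:.bog.si.pe:.ror.du.pa.do.

1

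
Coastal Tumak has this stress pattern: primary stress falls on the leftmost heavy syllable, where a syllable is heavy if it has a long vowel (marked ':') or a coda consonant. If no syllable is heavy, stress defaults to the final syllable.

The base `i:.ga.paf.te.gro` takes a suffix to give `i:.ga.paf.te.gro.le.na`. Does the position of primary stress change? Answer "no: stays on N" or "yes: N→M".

no: stays on 1

Base `i:.ga.paf.te.gro` (5 syllables):
  Weights: 1 i: H, 2 ga L, 3 paf H, 4 te L, 5 gro L.
  Heavy syllables in the domain: 1, 3. The leftmost is syllable 1 (i:).
  → primary stress on syllable 1.
Suffixed `i:.ga.paf.te.gro.le.na` (7 syllables):
  Weights: 1 i: H, 2 ga L, 3 paf H, 4 te L, 5 gro L, 6 le L, 7 na L.
  Heavy syllables in the domain: 1, 3. The leftmost is syllable 1 (i:).
  → primary stress on syllable 1.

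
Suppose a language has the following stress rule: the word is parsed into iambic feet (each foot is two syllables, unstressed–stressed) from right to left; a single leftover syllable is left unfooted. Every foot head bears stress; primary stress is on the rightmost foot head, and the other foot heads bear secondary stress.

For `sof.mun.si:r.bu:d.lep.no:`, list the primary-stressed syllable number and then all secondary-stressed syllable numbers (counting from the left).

primary 6, secondary 2, 4

Parse right to left into iambic (σˈσ) feet: (sof.ˈmun) (si:r.ˈbu:d) (lep.ˈno:).
Foot heads (stressed positions): 2, 4, 6.
End Rule Rightmost: primary stress on the rightmost head = syllable 6.
Secondary stress on 2, 4: sof.ˌmun.si:r.ˌbu:d.lep.ˈno:.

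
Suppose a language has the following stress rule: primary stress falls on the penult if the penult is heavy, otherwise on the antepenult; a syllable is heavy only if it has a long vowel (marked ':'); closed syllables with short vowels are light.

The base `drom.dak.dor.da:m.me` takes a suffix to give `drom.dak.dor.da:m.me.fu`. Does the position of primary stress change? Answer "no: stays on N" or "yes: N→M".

Base `drom.dak.dor.da:m.me` (5 syllables):
  Weights: 3 dor L, 4 da:m H, 5 me L.
  The penult (syllable 4, da:m) is heavy, so it takes stress.
  → primary stress on syllable 4.
Suffixed `drom.dak.dor.da:m.me.fu` (6 syllables):
  Weights: 4 da:m H, 5 me L, 6 fu L.
  The penult (syllable 5, me) is light, so stress falls on the antepenult (syllable 4, da:m).
  → primary stress on syllable 4.

no: stays on 4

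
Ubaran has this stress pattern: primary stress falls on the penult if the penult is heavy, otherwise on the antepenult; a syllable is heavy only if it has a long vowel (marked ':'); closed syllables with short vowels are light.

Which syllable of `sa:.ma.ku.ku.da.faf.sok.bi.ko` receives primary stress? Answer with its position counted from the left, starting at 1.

Weights: 7 sok L, 8 bi L, 9 ko L.
The penult (syllable 8, bi) is light, so stress falls on the antepenult (syllable 7, sok).
Primary stress: syllable 7 → sa:.ma.ku.ku.da.faf.ˈsok.bi.ko.

7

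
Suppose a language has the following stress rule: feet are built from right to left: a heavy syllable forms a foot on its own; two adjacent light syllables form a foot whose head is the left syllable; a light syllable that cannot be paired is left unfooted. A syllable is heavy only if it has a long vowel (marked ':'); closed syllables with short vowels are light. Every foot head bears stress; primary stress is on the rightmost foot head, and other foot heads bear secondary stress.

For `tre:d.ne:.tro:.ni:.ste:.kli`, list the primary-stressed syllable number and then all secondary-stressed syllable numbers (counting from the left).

Weights: 1 tre:d H, 2 ne: H, 3 tro: H, 4 ni: H, 5 ste: H, 6 kli L.
Parse right to left (heavy = foot alone; LL = one foot; stranded L unfooted): (ˈtre:d) (ˈne:) (ˈtro:) (ˈni:) (ˈste:) kli.
Foot heads: 1, 2, 3, 4, 5.
Primary stress on the rightmost head = syllable 5.
Secondary stress on 1, 2, 3, 4: ˌtre:d.ˌne:.ˌtro:.ˌni:.ˈste:.kli.

primary 5, secondary 1, 2, 3, 4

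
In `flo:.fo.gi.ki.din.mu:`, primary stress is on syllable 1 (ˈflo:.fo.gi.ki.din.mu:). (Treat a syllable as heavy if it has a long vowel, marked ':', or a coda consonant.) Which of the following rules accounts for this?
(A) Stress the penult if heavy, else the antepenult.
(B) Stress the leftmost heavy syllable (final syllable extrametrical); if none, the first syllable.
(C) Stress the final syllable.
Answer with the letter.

Rule A → syllable 5 (observed: 1).
Rule B → syllable 1 ✓.
Rule C → syllable 6 (observed: 1).

B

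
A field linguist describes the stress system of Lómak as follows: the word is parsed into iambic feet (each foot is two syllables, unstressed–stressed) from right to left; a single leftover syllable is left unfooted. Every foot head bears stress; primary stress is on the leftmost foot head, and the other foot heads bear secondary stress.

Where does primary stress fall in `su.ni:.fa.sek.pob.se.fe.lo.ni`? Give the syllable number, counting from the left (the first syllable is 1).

Parse right to left into iambic (σˈσ) feet: su (ni:.ˈfa) (sek.ˈpob) (se.ˈfe) (lo.ˈni). Syllable 1 is left unfooted.
Foot heads (stressed positions): 3, 5, 7, 9.
End Rule Leftmost: primary stress on the leftmost head = syllable 3.
Primary stress: syllable 3 → su.ni:.ˈfa.sek.pob.se.fe.lo.ni.

3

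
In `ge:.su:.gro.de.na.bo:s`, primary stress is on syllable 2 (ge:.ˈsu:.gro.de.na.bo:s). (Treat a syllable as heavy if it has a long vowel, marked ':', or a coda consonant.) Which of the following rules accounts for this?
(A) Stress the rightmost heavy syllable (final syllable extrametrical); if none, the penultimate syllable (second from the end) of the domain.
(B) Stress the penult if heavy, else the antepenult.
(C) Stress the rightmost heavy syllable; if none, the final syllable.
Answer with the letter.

A

Rule A → syllable 2 ✓.
Rule B → syllable 4 (observed: 2).
Rule C → syllable 6 (observed: 2).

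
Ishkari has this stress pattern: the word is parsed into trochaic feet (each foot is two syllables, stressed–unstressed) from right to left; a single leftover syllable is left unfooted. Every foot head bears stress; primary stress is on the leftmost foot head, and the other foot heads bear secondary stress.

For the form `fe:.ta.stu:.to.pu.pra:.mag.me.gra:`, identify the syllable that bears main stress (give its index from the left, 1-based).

Parse right to left into trochaic (ˈσσ) feet: fe: (ˈta.stu:) (ˈto.pu) (ˈpra:.mag) (ˈme.gra:). Syllable 1 is left unfooted.
Foot heads (stressed positions): 2, 4, 6, 8.
End Rule Leftmost: primary stress on the leftmost head = syllable 2.
Primary stress: syllable 2 → fe:.ˈta.stu:.to.pu.pra:.mag.me.gra:.

2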